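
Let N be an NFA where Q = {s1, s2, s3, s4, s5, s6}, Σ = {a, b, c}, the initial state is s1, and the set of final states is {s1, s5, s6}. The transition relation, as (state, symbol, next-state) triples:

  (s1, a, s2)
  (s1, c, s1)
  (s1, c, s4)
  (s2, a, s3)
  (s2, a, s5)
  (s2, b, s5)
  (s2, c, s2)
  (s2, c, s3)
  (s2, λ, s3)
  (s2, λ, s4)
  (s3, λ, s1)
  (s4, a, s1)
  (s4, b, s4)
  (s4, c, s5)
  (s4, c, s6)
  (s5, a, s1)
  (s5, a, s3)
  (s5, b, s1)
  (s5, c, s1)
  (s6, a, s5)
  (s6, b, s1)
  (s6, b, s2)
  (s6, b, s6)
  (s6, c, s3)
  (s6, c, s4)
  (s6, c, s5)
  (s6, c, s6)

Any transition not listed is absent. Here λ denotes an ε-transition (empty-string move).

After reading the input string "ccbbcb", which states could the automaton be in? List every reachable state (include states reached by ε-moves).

Start in {s1}.
Read 'c': s1→{s1, s4}; now {s1, s4}.
Read 'c': s1→{s1, s4}, s4→{s5, s6}; now {s1, s4, s5, s6}.
Read 'b': s1→∅, s4→{s4}, s5→{s1}, s6→{s1, s2, s6}; union {s1, s2, s4, s6}; ε-closure = {s1, s2, s3, s4, s6}.
Read 'b': s1→∅, s2→{s5}, s3→∅, s4→{s4}, s6→{s1, s2, s6}; union {s1, s2, s4, s5, s6}; ε-closure = {s1, s2, s3, s4, s5, s6}.
Read 'c': s1→{s1, s4}, s2→{s2, s3}, s3→∅, s4→{s5, s6}, s5→{s1}, s6→{s3, s4, s5, s6}; now {s1, s2, s3, s4, s5, s6}.
Read 'b': s1→∅, s2→{s5}, s3→∅, s4→{s4}, s5→{s1}, s6→{s1, s2, s6}; union {s1, s2, s4, s5, s6}; ε-closure = {s1, s2, s3, s4, s5, s6}.

{s1, s2, s3, s4, s5, s6}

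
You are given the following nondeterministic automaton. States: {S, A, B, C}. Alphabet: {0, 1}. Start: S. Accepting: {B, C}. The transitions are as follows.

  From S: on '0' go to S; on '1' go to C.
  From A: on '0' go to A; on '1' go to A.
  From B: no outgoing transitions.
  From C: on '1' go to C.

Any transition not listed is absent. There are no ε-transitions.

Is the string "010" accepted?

No

Start in {S}.
Read '0': S→{S}; now {S}.
Read '1': S→{C}; now {C}.
Read '0': C→∅; now ∅.
The final set ∅ contains no accepting state.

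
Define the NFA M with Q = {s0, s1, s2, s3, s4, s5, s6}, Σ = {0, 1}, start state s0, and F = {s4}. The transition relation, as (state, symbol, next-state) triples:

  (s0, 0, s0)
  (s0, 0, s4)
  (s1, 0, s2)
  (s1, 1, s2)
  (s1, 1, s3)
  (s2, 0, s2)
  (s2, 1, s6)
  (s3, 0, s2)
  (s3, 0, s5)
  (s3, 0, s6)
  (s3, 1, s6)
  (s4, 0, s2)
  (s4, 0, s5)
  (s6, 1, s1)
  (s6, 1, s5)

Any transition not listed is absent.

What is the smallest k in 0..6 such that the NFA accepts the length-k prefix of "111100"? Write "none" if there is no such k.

none

Start in {s0}.
Read '1': s0→∅; now ∅.
The set is empty and remains empty for the remaining 5 symbols.
No reachable set along the way intersects F.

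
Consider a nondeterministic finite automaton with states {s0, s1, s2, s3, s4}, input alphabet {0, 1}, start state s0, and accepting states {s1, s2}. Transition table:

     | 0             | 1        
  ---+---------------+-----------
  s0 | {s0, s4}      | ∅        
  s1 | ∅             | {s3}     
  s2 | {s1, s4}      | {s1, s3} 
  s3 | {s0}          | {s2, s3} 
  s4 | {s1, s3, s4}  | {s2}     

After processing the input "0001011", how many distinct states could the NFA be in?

Start in {s0}.
Read '0': s0→{s0, s4}; now {s0, s4}.
Read '0': s0→{s0, s4}, s4→{s1, s3, s4}; now {s0, s1, s3, s4}.
Read '0': s0→{s0, s4}, s1→∅, s3→{s0}, s4→{s1, s3, s4}; now {s0, s1, s3, s4}.
Read '1': s0→∅, s1→{s3}, s3→{s2, s3}, s4→{s2}; now {s2, s3}.
Read '0': s2→{s1, s4}, s3→{s0}; now {s0, s1, s4}.
Read '1': s0→∅, s1→{s3}, s4→{s2}; now {s2, s3}.
Read '1': s2→{s1, s3}, s3→{s2, s3}; now {s1, s2, s3}.
That set has 3 states.

3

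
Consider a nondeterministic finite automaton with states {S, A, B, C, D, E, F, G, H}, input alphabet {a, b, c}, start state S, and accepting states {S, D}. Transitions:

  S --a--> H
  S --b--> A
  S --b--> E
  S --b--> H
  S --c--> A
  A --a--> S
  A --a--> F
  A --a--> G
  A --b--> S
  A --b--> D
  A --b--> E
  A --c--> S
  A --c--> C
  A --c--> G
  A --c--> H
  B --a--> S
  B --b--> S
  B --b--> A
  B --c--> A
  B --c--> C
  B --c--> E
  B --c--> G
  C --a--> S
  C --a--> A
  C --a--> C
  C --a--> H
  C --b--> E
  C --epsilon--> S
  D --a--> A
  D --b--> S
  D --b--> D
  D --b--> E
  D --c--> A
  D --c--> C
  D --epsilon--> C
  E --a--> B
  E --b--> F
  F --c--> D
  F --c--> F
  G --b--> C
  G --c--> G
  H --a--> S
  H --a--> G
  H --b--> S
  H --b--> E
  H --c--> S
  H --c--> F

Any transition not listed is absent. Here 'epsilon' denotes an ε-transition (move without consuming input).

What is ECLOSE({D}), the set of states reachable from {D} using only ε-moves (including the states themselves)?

Begin with {D}.
ε-move D → C; add C.
ε-move C → S; add S.

{S, C, D}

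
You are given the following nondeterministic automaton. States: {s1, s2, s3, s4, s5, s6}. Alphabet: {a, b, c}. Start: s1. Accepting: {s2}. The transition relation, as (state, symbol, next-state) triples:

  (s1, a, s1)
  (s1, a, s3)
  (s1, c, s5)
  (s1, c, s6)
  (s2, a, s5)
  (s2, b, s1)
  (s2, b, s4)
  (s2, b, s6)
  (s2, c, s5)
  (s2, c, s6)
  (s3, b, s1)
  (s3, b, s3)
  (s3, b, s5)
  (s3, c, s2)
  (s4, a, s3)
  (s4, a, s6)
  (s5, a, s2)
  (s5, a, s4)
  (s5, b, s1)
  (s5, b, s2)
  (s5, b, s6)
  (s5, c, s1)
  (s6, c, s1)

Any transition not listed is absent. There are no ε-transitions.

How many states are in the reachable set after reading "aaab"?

Start in {s1}.
Read 'a': {s1} → {s1, s3}.
Read 'a': {s1, s3} → {s1, s3}.
Read 'a': {s1, s3} → {s1, s3}.
Read 'b': {s1, s3} → {s1, s3, s5}.
That set has 3 states.

3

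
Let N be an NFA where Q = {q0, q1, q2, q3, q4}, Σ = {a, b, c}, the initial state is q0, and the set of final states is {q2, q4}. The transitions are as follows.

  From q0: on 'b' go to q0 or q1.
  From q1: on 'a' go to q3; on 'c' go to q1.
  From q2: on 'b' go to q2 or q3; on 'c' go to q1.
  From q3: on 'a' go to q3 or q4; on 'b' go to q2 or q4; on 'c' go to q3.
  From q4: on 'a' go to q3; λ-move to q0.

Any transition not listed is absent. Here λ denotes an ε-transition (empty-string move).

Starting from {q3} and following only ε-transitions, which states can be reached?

{q3}

Begin with {q3}.
No ε-moves leave this set, so the closure equals the set itself.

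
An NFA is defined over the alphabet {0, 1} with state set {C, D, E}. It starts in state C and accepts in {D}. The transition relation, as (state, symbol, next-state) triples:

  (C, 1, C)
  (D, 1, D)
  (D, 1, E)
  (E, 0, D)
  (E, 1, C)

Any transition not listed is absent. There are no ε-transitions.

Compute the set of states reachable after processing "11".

{C}

Start in {C}.
Read '1': C→{C}; now {C}.
Read '1': C→{C}; now {C}.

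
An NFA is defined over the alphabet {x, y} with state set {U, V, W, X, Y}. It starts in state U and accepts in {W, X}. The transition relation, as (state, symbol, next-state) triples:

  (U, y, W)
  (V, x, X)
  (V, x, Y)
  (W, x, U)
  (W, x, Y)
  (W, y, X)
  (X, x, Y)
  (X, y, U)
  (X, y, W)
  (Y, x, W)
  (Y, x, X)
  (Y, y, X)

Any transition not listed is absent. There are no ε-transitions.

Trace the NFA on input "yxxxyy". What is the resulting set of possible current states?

Start in {U}.
Read 'y': U→{W}; now {W}.
Read 'x': W→{U, Y}; now {U, Y}.
Read 'x': U→∅, Y→{W, X}; now {W, X}.
Read 'x': W→{U, Y}, X→{Y}; now {U, Y}.
Read 'y': U→{W}, Y→{X}; now {W, X}.
Read 'y': W→{X}, X→{U, W}; now {U, W, X}.

{U, W, X}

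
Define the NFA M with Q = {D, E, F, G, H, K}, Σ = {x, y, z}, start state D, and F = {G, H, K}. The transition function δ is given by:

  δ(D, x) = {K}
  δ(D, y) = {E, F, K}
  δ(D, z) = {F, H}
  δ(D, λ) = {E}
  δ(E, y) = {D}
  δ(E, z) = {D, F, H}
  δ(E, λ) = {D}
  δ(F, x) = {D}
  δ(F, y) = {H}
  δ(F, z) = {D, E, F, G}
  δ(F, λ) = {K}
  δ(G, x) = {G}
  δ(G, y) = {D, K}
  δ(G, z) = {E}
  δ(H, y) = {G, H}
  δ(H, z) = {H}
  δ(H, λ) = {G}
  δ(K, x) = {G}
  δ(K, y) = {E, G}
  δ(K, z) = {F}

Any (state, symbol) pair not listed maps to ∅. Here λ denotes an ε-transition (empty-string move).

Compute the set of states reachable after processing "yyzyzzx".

{D, E, G, K}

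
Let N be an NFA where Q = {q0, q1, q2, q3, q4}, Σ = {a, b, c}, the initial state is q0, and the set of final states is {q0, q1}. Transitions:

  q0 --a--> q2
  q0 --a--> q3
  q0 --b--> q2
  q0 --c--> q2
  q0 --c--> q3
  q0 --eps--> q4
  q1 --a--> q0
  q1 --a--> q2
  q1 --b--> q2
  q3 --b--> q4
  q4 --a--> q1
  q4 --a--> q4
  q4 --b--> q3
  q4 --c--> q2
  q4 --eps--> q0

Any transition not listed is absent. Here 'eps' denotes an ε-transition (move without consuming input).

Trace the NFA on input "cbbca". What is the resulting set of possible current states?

∅

Start: ε-closure({q0}) = {q0, q4}.
Read 'c': q0→{q2, q3}, q4→{q2}; now {q2, q3}.
Read 'b': q2→∅, q3→{q4}; union {q4}; ε-closure = {q0, q4}.
Read 'b': q0→{q2}, q4→{q3}; now {q2, q3}.
Read 'c': q2→∅, q3→∅; now ∅.
The set is empty and remains empty for the remaining 1 symbol.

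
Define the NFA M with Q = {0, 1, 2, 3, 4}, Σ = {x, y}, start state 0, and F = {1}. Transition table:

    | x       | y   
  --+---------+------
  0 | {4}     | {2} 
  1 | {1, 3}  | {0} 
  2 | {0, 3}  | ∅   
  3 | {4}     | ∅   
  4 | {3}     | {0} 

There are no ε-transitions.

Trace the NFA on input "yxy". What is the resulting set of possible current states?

Start in {0}.
Read 'y': 0→{2}; now {2}.
Read 'x': 2→{0, 3}; now {0, 3}.
Read 'y': 0→{2}, 3→∅; now {2}.

{2}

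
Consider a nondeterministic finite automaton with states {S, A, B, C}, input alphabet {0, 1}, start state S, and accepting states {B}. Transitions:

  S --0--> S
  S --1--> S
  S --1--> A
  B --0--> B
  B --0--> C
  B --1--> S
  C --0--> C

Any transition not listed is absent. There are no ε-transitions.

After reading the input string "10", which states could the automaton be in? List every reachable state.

{S}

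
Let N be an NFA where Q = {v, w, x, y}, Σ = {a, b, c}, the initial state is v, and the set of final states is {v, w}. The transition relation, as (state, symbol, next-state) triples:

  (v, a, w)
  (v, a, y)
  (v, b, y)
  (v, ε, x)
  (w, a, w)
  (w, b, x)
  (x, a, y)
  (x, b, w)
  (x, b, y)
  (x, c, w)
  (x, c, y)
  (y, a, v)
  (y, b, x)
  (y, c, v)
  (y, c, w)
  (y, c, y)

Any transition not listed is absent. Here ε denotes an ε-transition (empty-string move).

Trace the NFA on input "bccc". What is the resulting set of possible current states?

{v, w, x, y}

Start: ε-closure({v}) = {v, x}.
Read 'b': v→{y}, x→{w, y}; now {w, y}.
Read 'c': w→∅, y→{v, w, y}; union {v, w, y}; ε-closure = {v, w, x, y}.
Read 'c': v→∅, w→∅, x→{w, y}, y→{v, w, y}; union {v, w, y}; ε-closure = {v, w, x, y}.
Read 'c': v→∅, w→∅, x→{w, y}, y→{v, w, y}; union {v, w, y}; ε-closure = {v, w, x, y}.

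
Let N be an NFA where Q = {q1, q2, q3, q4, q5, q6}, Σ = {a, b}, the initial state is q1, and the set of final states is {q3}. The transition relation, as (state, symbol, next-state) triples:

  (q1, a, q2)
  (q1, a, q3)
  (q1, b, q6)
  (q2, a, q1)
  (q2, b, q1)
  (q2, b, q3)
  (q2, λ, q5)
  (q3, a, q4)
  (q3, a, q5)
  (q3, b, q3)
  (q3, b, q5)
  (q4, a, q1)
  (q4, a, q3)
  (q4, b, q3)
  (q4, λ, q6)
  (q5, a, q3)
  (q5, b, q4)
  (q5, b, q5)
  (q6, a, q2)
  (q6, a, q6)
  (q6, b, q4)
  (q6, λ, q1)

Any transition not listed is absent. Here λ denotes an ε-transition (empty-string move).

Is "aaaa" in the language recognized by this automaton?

Start in {q1}.
Read 'a': {q1} → {q2, q3, q5}.
Read 'a': {q2, q3, q5} → {q1, q3, q4, q5, q6}.
Read 'a': {q1, q3, q4, q5, q6} → {q1, q2, q3, q4, q5, q6}.
Read 'a': {q1, q2, q3, q4, q5, q6} → {q1, q2, q3, q4, q5, q6}.
The final set {q1, q2, q3, q4, q5, q6} contains the accepting state q3.

Yes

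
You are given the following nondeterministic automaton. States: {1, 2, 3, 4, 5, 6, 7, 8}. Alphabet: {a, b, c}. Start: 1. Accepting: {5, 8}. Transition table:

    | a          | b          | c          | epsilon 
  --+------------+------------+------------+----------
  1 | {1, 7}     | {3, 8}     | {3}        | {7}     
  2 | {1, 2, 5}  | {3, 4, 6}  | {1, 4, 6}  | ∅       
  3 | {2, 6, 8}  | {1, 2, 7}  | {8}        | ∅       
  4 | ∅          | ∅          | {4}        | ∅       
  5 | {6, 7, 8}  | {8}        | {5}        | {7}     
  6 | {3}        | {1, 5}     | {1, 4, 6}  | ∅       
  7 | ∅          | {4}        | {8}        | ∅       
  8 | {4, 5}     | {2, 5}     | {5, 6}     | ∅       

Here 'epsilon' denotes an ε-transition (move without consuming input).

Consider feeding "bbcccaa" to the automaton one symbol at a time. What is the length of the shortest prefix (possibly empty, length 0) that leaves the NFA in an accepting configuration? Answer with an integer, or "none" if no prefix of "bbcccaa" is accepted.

Start: ε-closure({1}) = {1, 7}.
Read 'b': 1→{3, 8}, 7→{4}; now {3, 4, 8}.
None of the earlier sets intersect F, but {3, 4, 8} does.

1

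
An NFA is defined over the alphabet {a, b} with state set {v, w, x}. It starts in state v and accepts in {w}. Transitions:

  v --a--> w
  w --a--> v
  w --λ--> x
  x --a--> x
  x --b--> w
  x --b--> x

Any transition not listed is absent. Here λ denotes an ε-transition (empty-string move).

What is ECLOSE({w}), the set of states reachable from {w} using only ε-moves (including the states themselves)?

Begin with {w}.
ε-move w → x; add x.

{w, x}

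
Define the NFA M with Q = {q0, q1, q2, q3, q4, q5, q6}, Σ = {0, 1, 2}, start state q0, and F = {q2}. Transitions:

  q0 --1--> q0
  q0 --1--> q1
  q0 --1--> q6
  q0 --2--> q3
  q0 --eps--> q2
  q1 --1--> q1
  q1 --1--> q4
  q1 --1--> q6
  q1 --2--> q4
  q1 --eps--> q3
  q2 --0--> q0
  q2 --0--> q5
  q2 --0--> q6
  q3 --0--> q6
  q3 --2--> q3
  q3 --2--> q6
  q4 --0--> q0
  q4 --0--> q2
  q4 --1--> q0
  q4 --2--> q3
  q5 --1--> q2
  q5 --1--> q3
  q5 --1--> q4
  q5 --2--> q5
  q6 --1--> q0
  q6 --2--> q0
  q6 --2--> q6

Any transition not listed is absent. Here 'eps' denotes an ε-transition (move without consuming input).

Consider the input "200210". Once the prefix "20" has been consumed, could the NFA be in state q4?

No

Start: ε-closure({q0}) = {q0, q2}.
Read '2': {q0, q2} → {q3}.
Read '0': {q3} → {q6}.
State q4 is not in {q6}.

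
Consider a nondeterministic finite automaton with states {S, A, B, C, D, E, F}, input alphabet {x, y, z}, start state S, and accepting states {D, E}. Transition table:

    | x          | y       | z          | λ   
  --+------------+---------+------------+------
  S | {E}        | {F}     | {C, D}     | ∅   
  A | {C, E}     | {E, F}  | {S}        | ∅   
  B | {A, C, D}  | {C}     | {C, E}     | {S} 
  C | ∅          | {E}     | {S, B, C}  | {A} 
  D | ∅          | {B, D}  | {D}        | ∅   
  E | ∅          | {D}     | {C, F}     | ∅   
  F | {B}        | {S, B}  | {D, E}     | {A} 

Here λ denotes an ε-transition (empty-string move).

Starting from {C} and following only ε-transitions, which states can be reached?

{A, C}

Begin with {C}.
ε-move C → A; add A.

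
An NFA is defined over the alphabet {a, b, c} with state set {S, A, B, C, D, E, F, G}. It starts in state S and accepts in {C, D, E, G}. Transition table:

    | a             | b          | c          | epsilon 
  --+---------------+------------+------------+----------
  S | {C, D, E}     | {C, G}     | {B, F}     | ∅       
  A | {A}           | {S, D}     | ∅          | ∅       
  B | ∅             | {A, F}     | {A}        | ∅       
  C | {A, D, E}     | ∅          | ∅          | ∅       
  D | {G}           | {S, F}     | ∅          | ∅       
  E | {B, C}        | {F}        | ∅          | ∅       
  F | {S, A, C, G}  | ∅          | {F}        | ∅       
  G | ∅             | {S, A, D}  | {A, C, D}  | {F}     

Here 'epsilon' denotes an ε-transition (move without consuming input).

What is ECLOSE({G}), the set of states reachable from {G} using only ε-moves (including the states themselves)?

Begin with {G}.
ε-move G → F; add F.

{F, G}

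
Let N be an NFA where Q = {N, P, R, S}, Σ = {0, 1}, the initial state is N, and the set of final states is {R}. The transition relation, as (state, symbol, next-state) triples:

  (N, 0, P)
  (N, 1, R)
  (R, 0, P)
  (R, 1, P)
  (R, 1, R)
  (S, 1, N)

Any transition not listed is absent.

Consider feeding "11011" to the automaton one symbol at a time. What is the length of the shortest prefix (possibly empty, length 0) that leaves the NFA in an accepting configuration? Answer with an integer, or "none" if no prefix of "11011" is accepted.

1

Start in {N}.
Read '1': {N} → {R}.
None of the earlier sets intersect F, but {R} does.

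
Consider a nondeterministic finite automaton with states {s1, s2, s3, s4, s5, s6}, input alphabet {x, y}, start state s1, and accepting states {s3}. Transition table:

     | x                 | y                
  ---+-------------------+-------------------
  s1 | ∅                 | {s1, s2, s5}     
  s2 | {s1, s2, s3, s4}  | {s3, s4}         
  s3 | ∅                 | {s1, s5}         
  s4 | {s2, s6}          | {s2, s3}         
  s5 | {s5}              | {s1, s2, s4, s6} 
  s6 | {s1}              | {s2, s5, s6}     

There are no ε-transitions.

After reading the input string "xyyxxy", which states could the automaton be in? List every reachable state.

Start in {s1}.
Read 'x': {s1} → ∅.
The set is empty and remains empty for the remaining 5 symbols.

∅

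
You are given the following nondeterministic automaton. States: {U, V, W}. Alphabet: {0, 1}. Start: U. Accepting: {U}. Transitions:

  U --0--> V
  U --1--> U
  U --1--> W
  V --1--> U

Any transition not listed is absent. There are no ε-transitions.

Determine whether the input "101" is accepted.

Yes

Start in {U}.
Read '1': U→{U, W}; now {U, W}.
Read '0': U→{V}, W→∅; now {V}.
Read '1': V→{U}; now {U}.
The final set {U} contains the accepting state U.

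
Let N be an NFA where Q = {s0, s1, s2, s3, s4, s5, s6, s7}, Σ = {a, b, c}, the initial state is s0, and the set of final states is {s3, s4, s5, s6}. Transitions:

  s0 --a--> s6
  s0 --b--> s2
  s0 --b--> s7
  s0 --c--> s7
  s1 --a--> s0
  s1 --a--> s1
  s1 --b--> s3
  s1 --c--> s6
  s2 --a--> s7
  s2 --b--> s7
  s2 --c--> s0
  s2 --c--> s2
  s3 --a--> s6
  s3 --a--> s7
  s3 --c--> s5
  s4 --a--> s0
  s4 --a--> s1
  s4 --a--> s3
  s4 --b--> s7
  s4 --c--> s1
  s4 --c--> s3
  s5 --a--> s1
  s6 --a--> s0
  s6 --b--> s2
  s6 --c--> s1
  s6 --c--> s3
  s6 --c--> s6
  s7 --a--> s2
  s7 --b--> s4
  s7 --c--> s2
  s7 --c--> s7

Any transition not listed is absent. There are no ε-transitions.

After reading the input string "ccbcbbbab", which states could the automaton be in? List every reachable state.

{s2, s3, s7}

Start in {s0}.
Read 'c': s0→{s7}; now {s7}.
Read 'c': s7→{s2, s7}; now {s2, s7}.
Read 'b': s2→{s7}, s7→{s4}; now {s4, s7}.
Read 'c': s4→{s1, s3}, s7→{s2, s7}; now {s1, s2, s3, s7}.
Read 'b': s1→{s3}, s2→{s7}, s3→∅, s7→{s4}; now {s3, s4, s7}.
Read 'b': s3→∅, s4→{s7}, s7→{s4}; now {s4, s7}.
Read 'b': s4→{s7}, s7→{s4}; now {s4, s7}.
Read 'a': s4→{s0, s1, s3}, s7→{s2}; now {s0, s1, s2, s3}.
Read 'b': s0→{s2, s7}, s1→{s3}, s2→{s7}, s3→∅; now {s2, s3, s7}.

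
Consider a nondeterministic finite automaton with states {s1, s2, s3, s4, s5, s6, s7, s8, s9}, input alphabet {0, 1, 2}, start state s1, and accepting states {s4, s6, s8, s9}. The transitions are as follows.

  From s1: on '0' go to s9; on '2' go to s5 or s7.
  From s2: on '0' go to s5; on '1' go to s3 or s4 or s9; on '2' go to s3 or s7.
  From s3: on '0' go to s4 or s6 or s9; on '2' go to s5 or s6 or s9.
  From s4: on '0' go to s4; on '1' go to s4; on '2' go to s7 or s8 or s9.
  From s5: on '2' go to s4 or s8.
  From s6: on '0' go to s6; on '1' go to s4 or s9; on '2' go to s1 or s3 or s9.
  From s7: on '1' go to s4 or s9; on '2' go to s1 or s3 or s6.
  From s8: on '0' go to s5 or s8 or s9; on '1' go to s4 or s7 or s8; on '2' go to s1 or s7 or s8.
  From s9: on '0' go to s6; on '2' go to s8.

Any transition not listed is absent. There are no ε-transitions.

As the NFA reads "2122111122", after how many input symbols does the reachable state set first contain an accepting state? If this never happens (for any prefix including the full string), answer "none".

2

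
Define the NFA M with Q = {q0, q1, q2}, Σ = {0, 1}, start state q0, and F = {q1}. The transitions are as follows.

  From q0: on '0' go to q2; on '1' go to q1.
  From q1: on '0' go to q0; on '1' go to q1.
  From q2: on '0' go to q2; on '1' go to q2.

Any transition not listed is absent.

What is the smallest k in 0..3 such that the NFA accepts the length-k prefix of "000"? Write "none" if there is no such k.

none

Start in {q0}.
Read '0': q0→{q2}; now {q2}.
Read '0': q2→{q2}; now {q2}.
Read '0': q2→{q2}; now {q2}.
No reachable set along the way intersects F.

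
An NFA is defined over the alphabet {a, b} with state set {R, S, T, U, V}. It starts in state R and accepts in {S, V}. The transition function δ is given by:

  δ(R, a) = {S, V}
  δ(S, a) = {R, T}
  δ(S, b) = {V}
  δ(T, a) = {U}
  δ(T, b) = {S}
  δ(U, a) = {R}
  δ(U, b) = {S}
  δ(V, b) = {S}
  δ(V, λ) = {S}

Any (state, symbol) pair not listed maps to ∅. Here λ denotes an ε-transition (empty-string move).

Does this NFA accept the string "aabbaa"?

Yes

Start in {R}.
Read 'a': R→{S, V}; now {S, V}.
Read 'a': S→{R, T}, V→∅; now {R, T}.
Read 'b': R→∅, T→{S}; now {S}.
Read 'b': S→{V}; union {V}; ε-closure = {S, V}.
Read 'a': S→{R, T}, V→∅; now {R, T}.
Read 'a': R→{S, V}, T→{U}; now {S, U, V}.
The final set {S, U, V} contains the accepting states S, V.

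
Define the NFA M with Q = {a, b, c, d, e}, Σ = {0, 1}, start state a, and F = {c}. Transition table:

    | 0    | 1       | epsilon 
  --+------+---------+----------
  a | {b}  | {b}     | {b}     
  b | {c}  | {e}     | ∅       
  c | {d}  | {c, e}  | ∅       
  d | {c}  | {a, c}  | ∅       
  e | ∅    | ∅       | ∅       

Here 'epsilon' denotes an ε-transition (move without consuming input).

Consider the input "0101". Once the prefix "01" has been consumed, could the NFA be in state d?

No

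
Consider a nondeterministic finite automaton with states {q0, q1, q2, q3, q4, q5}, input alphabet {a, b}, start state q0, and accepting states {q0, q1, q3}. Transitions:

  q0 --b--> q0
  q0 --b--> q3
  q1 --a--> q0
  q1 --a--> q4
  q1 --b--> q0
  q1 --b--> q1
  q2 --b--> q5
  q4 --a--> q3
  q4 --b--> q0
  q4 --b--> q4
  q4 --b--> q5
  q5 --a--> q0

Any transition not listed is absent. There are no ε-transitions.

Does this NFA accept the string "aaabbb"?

Start in {q0}.
Read 'a': {q0} → ∅.
The set is empty and remains empty for the remaining 5 symbols.
The final set ∅ contains no accepting state.

No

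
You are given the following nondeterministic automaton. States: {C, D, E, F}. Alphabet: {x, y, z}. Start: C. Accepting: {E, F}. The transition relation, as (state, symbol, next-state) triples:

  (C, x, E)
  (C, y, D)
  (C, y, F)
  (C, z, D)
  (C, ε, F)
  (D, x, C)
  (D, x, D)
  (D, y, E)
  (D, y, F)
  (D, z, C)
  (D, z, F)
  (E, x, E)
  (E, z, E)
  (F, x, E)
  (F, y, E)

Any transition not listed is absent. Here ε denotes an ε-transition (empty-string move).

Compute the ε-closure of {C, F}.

Begin with {C, F}.
No ε-moves leave this set, so the closure equals the set itself.

{C, F}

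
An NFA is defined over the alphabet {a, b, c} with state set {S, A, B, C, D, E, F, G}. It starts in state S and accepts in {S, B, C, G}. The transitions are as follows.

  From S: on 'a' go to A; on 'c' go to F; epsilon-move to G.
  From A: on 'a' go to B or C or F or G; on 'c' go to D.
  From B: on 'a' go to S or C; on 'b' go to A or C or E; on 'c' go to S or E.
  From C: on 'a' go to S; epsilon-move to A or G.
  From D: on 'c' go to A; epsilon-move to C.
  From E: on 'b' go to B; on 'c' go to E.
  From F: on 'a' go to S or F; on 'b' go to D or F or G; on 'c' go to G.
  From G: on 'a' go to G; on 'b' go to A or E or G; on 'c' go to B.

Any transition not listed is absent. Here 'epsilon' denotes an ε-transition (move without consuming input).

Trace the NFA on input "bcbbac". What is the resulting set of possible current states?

{S, A, B, C, D, E, F, G}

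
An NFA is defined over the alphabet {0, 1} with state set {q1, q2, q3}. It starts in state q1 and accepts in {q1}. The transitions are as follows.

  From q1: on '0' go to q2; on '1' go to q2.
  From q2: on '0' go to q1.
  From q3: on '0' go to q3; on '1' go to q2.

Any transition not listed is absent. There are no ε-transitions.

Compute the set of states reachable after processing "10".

Start in {q1}.
Read '1': {q1} → {q2}.
Read '0': {q2} → {q1}.

{q1}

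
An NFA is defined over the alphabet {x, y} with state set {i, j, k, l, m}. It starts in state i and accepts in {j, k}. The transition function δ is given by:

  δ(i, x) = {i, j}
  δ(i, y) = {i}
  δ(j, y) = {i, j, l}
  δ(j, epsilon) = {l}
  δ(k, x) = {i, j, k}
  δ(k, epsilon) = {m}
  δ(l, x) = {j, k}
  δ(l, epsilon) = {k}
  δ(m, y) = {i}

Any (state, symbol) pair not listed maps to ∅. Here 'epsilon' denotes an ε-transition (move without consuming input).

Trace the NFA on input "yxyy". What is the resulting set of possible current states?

{i, j, k, l, m}

Start in {i}.
Read 'y': {i} → {i}.
Read 'x': {i} → {i, j, k, l, m}.
Read 'y': {i, j, k, l, m} → {i, j, k, l, m}.
Read 'y': {i, j, k, l, m} → {i, j, k, l, m}.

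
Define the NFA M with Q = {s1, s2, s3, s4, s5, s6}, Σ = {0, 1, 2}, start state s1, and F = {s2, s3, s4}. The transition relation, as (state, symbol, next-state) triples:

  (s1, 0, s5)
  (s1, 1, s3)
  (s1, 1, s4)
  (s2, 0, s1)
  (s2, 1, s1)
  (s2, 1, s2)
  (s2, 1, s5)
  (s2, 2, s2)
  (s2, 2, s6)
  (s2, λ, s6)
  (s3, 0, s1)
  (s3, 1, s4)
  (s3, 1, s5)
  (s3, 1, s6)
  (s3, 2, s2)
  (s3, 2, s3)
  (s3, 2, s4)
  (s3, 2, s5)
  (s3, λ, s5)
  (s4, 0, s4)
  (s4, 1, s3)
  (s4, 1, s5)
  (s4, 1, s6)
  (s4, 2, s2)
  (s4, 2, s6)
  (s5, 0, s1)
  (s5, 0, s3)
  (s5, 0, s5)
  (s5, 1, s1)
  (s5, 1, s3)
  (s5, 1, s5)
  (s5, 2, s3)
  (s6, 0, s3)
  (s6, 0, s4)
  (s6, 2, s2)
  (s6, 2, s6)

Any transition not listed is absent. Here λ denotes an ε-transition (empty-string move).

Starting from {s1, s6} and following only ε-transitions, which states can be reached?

{s1, s6}

Begin with {s1, s6}.
No ε-moves leave this set, so the closure equals the set itself.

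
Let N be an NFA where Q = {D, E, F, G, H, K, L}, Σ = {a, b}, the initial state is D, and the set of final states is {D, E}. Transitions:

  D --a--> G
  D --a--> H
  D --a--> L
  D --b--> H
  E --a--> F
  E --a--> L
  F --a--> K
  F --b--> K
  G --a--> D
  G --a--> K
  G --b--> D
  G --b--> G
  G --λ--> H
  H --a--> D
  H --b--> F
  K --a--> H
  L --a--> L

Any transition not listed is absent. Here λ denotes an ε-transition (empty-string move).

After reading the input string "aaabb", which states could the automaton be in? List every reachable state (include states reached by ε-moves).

{D, F, G, H, K}

Start in {D}.
Read 'a': D→{G, H, L}; now {G, H, L}.
Read 'a': G→{D, K}, H→{D}, L→{L}; now {D, K, L}.
Read 'a': D→{G, H, L}, K→{H}, L→{L}; now {G, H, L}.
Read 'b': G→{D, G}, H→{F}, L→∅; union {D, F, G}; ε-closure = {D, F, G, H}.
Read 'b': D→{H}, F→{K}, G→{D, G}, H→{F}; now {D, F, G, H, K}.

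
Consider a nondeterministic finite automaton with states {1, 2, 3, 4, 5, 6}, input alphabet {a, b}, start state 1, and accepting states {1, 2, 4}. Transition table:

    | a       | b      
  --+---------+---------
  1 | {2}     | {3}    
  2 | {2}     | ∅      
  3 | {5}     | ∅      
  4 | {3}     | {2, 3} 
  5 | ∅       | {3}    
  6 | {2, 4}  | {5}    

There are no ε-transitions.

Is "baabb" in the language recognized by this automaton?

No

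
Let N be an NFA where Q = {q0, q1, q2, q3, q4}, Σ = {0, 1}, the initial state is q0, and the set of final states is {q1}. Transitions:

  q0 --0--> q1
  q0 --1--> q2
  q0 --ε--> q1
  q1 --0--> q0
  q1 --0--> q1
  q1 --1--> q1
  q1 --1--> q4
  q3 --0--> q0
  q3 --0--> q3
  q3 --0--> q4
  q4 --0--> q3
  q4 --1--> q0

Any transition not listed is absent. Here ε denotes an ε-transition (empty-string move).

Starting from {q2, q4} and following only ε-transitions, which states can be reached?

{q2, q4}

Begin with {q2, q4}.
No ε-moves leave this set, so the closure equals the set itself.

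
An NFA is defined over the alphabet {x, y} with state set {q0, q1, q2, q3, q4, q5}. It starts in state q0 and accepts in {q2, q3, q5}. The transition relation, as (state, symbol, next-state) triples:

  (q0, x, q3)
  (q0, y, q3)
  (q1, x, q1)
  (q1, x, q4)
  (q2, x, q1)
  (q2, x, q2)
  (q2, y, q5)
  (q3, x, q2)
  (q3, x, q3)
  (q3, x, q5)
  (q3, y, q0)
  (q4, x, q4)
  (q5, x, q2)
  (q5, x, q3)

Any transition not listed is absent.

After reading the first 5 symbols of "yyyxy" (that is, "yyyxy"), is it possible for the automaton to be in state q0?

Start in {q0}.
Read 'y': {q0} → {q3}.
Read 'y': {q3} → {q0}.
Read 'y': {q0} → {q3}.
Read 'x': {q3} → {q2, q3, q5}.
Read 'y': {q2, q3, q5} → {q0, q5}.
State q0 is in {q0, q5}.

Yes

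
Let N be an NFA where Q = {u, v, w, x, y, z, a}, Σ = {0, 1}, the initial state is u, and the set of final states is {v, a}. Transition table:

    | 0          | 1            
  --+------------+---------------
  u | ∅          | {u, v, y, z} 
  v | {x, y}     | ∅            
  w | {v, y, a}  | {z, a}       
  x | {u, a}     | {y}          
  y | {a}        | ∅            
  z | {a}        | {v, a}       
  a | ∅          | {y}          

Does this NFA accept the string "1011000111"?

Start in {u}.
Read '1': {u} → {u, v, y, z}.
Read '0': {u, v, y, z} → {x, y, a}.
Read '1': {x, y, a} → {y}.
Read '1': {y} → ∅.
The set is empty and remains empty for the remaining 6 symbols.
The final set ∅ contains no accepting state.

No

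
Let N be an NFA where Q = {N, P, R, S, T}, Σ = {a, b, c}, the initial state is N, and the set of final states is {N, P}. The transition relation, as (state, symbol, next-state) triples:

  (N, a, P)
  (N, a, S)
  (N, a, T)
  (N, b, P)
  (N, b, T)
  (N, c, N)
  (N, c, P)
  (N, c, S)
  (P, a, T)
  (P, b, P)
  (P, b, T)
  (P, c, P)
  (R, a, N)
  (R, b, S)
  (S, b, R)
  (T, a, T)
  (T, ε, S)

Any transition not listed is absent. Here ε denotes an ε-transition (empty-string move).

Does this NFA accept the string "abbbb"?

Start in {N}.
Read 'a': {N} → {P, S, T}.
Read 'b': {P, S, T} → {P, R, S, T}.
Read 'b': {P, R, S, T} → {P, R, S, T}.
Read 'b': {P, R, S, T} → {P, R, S, T}.
Read 'b': {P, R, S, T} → {P, R, S, T}.
The final set {P, R, S, T} contains the accepting state P.

Yes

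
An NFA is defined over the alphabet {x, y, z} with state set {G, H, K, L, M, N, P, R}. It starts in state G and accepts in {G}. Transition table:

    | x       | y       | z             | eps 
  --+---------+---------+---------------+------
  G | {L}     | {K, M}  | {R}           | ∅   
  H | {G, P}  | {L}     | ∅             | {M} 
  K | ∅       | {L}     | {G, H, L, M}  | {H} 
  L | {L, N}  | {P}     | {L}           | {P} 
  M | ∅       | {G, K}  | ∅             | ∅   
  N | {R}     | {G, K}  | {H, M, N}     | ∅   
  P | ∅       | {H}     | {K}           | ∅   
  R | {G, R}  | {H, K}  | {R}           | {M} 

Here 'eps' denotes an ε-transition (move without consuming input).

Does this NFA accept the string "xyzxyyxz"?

No

Start in {G}.
Read 'x': {G} → {L, P}.
Read 'y': {L, P} → {H, M, P}.
Read 'z': {H, M, P} → {H, K, M}.
Read 'x': {H, K, M} → {G, P}.
Read 'y': {G, P} → {H, K, M}.
Read 'y': {H, K, M} → {G, H, K, L, M, P}.
Read 'x': {G, H, K, L, M, P} → {G, L, N, P}.
Read 'z': {G, L, N, P} → {H, K, L, M, N, P, R}.
The final set {H, K, L, M, N, P, R} contains no accepting state.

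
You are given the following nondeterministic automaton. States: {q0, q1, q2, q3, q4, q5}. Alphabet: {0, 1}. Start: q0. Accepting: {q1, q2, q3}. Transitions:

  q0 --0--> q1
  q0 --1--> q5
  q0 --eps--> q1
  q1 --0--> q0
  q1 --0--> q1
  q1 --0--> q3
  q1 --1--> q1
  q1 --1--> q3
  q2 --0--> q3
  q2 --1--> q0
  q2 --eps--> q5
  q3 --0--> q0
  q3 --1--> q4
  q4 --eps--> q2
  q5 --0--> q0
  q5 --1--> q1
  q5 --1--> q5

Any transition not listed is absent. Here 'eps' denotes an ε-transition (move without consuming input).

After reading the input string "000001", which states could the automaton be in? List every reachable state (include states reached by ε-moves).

{q1, q2, q3, q4, q5}

Start: ε-closure({q0}) = {q0, q1}.
Read '0': q0→{q1}, q1→{q0, q1, q3}; now {q0, q1, q3}.
Read '0': q0→{q1}, q1→{q0, q1, q3}, q3→{q0}; now {q0, q1, q3}.
Read '0': q0→{q1}, q1→{q0, q1, q3}, q3→{q0}; now {q0, q1, q3}.
Read '0': q0→{q1}, q1→{q0, q1, q3}, q3→{q0}; now {q0, q1, q3}.
Read '0': q0→{q1}, q1→{q0, q1, q3}, q3→{q0}; now {q0, q1, q3}.
Read '1': q0→{q5}, q1→{q1, q3}, q3→{q4}; union {q1, q3, q4, q5}; ε-closure = {q1, q2, q3, q4, q5}.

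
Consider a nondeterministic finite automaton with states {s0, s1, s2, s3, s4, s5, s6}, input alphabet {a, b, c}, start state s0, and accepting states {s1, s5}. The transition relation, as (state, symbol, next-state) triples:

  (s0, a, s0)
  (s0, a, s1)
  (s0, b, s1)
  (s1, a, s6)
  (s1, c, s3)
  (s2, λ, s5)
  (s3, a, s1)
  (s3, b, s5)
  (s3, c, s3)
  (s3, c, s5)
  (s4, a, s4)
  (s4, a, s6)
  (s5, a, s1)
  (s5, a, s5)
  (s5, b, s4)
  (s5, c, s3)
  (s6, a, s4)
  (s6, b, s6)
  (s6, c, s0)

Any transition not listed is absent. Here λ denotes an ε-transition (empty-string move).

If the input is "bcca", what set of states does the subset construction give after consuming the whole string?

Start in {s0}.
Read 'b': {s0} → {s1}.
Read 'c': {s1} → {s3}.
Read 'c': {s3} → {s3, s5}.
Read 'a': {s3, s5} → {s1, s5}.

{s1, s5}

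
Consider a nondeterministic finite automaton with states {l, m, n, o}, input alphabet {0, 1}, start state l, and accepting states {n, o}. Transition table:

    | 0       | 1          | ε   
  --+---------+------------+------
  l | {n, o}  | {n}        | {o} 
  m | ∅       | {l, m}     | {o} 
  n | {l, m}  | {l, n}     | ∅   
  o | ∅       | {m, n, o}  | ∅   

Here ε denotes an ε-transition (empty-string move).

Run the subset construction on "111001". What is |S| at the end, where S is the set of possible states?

Start: ε-closure({l}) = {l, o}.
Read '1': l→{n}, o→{m, n, o}; now {m, n, o}.
Read '1': m→{l, m}, n→{l, n}, o→{m, n, o}; now {l, m, n, o}.
Read '1': l→{n}, m→{l, m}, n→{l, n}, o→{m, n, o}; now {l, m, n, o}.
Read '0': l→{n, o}, m→∅, n→{l, m}, o→∅; now {l, m, n, o}.
Read '0': l→{n, o}, m→∅, n→{l, m}, o→∅; now {l, m, n, o}.
Read '1': l→{n}, m→{l, m}, n→{l, n}, o→{m, n, o}; now {l, m, n, o}.
That set has 4 states.

4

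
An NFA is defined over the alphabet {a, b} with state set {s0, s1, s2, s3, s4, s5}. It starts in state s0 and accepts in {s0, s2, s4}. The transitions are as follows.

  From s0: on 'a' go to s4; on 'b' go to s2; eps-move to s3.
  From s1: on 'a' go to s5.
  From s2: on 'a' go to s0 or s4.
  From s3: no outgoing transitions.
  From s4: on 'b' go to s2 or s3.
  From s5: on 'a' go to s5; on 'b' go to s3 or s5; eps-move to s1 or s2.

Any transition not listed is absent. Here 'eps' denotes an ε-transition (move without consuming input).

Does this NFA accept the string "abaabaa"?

Yes

Start: ε-closure({s0}) = {s0, s3}.
Read 'a': s0→{s4}, s3→∅; now {s4}.
Read 'b': s4→{s2, s3}; now {s2, s3}.
Read 'a': s2→{s0, s4}, s3→∅; union {s0, s4}; ε-closure = {s0, s3, s4}.
Read 'a': s0→{s4}, s3→∅, s4→∅; now {s4}.
Read 'b': s4→{s2, s3}; now {s2, s3}.
Read 'a': s2→{s0, s4}, s3→∅; union {s0, s4}; ε-closure = {s0, s3, s4}.
Read 'a': s0→{s4}, s3→∅, s4→∅; now {s4}.
The final set {s4} contains the accepting state s4.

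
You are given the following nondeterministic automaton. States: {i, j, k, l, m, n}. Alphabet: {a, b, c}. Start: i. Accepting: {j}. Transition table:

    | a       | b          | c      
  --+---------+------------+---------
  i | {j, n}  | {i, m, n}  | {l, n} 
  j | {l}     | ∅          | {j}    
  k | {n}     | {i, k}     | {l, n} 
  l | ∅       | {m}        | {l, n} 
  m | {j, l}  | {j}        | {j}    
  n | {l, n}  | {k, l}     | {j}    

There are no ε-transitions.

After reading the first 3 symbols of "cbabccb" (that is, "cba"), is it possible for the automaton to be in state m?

Start in {i}.
Read 'c': i→{l, n}; now {l, n}.
Read 'b': l→{m}, n→{k, l}; now {k, l, m}.
Read 'a': k→{n}, l→∅, m→{j, l}; now {j, l, n}.
State m is not in {j, l, n}.

No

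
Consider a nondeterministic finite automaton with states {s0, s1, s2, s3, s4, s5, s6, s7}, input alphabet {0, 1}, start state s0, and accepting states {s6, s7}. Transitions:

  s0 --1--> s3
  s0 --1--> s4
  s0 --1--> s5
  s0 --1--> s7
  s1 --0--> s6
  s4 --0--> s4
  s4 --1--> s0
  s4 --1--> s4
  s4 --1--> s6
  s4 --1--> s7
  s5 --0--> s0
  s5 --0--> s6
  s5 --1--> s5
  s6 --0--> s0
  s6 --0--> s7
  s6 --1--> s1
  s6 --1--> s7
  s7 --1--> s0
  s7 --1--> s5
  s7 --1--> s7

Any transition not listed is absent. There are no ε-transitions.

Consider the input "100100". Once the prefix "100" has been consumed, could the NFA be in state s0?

Start in {s0}.
Read '1': s0→{s3, s4, s5, s7}; now {s3, s4, s5, s7}.
Read '0': s3→∅, s4→{s4}, s5→{s0, s6}, s7→∅; now {s0, s4, s6}.
Read '0': s0→∅, s4→{s4}, s6→{s0, s7}; now {s0, s4, s7}.
State s0 is in {s0, s4, s7}.

Yes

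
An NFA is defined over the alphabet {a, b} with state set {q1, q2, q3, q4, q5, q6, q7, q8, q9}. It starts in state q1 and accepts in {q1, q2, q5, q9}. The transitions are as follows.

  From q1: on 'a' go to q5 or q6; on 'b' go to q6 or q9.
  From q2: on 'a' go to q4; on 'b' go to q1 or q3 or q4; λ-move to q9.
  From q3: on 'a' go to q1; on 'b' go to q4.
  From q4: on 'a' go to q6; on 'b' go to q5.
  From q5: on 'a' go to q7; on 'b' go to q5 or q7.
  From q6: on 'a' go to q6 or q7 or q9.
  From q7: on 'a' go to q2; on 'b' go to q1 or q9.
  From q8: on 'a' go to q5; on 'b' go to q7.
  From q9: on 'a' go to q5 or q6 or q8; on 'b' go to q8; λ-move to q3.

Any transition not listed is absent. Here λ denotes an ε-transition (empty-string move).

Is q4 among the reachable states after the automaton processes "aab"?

Yes

Start in {q1}.
Read 'a': {q1} → {q5, q6}.
Read 'a': {q5, q6} → {q3, q6, q7, q9}.
Read 'b': {q3, q6, q7, q9} → {q1, q3, q4, q8, q9}.
State q4 is in {q1, q3, q4, q8, q9}.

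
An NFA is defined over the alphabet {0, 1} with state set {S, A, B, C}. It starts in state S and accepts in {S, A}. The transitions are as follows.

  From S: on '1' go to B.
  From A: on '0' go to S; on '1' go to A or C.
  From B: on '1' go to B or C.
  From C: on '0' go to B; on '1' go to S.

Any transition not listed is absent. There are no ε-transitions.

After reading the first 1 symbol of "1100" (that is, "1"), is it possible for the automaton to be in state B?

Yes

Start in {S}.
Read '1': {S} → {B}.
State B is in {B}.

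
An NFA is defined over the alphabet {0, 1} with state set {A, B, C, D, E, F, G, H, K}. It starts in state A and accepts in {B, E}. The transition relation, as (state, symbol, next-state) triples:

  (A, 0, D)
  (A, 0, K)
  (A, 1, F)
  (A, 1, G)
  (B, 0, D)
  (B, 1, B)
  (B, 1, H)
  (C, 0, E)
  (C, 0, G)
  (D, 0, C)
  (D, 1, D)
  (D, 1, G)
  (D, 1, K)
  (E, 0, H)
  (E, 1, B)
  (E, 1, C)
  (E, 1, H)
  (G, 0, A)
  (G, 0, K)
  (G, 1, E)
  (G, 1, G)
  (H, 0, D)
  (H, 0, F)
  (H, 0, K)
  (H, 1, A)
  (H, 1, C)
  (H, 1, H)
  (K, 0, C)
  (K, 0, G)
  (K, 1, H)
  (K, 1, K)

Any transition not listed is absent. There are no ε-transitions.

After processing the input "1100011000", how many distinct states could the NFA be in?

8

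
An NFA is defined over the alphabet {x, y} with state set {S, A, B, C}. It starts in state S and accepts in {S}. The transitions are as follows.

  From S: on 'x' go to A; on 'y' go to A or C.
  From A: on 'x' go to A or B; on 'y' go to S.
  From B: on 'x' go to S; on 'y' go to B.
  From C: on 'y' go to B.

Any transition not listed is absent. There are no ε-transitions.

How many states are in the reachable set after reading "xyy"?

2

Start in {S}.
Read 'x': S→{A}; now {A}.
Read 'y': A→{S}; now {S}.
Read 'y': S→{A, C}; now {A, C}.
That set has 2 states.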